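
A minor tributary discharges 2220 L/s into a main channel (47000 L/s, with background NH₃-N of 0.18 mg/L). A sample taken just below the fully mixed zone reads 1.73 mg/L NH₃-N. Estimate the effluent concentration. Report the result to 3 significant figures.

Mass balance: 47000·0.1800 + 2220·Cₑ = 49220·1.730
→ Cₑ = (49220·1.730 − 47000·0.1800) / 2220 = 34.55 mg/L.

34.5 mg/L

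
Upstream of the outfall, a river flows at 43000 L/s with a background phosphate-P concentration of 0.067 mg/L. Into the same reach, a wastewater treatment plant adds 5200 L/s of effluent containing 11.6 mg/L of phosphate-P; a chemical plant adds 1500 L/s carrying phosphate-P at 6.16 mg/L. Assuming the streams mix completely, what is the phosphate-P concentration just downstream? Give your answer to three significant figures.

1.46 mg/L

Conservation of mass: C = (43000·0.06700 + 5200·11.60 + 1500·6.160) / 49700 = 72440/49700 = 1.458 mg/L.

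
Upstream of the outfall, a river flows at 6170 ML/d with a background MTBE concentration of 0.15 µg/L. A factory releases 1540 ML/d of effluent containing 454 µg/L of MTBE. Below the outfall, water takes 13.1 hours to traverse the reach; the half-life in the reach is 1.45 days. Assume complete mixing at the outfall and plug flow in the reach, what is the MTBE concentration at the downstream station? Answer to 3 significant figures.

After mixing, C = (6170·0.1500 + 1540·454.0) / 7710 = 700100/7710 = 90.80 µg/L.
Half-life 1.45 d → k = ln 2 / 1.45 = 0.4780 d⁻¹.
Decay over the reach: 90.80·exp(−kt) = 90.80·0.7703 = 69.95 µg/L.

69.9 µg/L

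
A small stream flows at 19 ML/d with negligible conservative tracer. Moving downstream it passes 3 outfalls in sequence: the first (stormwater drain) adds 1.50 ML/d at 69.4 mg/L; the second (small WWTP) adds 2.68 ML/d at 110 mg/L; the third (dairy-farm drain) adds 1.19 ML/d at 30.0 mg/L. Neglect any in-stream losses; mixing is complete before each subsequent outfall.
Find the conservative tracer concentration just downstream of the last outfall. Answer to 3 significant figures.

After outfall 1: Q = 19.00 + 1.500 = 20.50 ML/d; C = (19.00·0 + 1.500·69.40)/20.50 = 5.078 mg/L.
After outfall 2: Q = 20.50 + 2.680 = 23.18 ML/d; C = (20.50·5.078 + 2.680·110.0)/23.18 = 17.21 mg/L.
After outfall 3: Q = 23.18 + 1.190 = 24.37 ML/d; C = (23.18·17.21 + 1.190·30.00)/24.37 = 17.83 mg/L.

17.8 mg/L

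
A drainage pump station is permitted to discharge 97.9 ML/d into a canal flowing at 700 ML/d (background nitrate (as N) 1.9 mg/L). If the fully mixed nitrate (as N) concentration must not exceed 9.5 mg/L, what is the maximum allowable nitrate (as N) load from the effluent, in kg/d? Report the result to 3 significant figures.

Mass balance at the limit: 700.0·1.900 + 97.90·Cₑ = 797.9·9.5 → Cₑ = 63.84 mg/L.
97.90 ML/d = 1.133 m³/s. Load = 1.133 m³/s × 63.84 g/m³ × 86 400 s/d = 6250 kg/d.

6250 kg/d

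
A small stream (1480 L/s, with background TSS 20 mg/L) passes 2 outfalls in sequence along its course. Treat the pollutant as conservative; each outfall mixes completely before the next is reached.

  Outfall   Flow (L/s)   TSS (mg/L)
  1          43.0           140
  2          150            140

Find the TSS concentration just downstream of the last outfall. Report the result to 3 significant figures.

33.8 mg/L

After outfall 1: Q = 1480 + 43.00 = 1523 L/s; C = (1480·20.00 + 43.00·140.0)/1523 = 23.39 mg/L.
After outfall 2: Q = 1523 + 150.0 = 1673 L/s; C = (1523·23.39 + 150.0·140.0)/1673 = 33.84 mg/L.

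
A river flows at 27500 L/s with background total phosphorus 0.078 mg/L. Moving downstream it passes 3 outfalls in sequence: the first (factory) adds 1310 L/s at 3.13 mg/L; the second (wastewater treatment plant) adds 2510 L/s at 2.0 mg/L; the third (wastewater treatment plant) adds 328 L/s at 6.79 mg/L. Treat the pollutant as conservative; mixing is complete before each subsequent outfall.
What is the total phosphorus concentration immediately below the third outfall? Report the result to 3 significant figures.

Below outfall 1: Q → 28810 L/s, C = (27500·0.07800 + 1310·3.130)/28810 = 0.2168 mg/L.
Below outfall 2: Q → 31320 L/s, C = (28810·0.2168 + 2510·2.000)/31320 = 0.3597 mg/L.
Below outfall 3: Q → 31650 L/s, C = (31320·0.3597 + 328.0·6.790)/31650 = 0.4263 mg/L.

0.426 mg/L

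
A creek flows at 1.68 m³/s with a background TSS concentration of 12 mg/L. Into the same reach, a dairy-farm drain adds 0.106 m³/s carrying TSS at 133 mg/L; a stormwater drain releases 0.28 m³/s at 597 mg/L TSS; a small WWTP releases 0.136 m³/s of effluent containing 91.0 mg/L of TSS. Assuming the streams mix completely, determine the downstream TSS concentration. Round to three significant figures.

After mixing, C = (1.680·12.00 + 0.1060·133.0 + 0.2800·597.0 + 0.1360·91.00) / 2.202 = 213.8/2.202 = 97.09 mg/L.

97.1 mg/L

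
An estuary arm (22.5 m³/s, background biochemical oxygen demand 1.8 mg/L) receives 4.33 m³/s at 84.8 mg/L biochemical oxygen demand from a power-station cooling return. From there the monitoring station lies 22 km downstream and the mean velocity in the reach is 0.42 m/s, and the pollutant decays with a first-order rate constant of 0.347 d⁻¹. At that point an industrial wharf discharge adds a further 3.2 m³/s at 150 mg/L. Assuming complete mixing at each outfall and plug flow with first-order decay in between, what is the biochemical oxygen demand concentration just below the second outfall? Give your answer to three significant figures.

Flow-weighted average: C = (22.50·1.800 + 4.330·84.80) / 26.83 = 407.7/26.83 = 15.20 mg/L; combined flow 26.83 m³/s.
Travel time t = 22·1000 / 0.42 = 52380 s = 14.55 h.
After decay, C = 15.20 × e^(−kt) = 15.20 × 0.8103 = 12.31 mg/L.
At the second outfall, C = (26.83·12.31 + 3.200·150.0) / (26.83 + 3.200) = 26.98 mg/L.

27.0 mg/L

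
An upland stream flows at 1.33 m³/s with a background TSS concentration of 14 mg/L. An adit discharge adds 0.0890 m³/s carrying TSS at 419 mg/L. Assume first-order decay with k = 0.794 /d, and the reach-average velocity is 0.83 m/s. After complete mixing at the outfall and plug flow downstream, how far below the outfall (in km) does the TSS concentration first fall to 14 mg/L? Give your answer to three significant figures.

Conservation of mass: C = (1.330·14.00 + 0.08900·419.0) / 1.419 = 55.91/1.419 = 39.40 mg/L.
Set 39.40·exp(−k·t) = 14 → t = ln(39.40/14)/k = 112600 s = 31.28 h.
Distance = v·t = 0.83·112600 = 93460 m = 93.46 km.

93.5 km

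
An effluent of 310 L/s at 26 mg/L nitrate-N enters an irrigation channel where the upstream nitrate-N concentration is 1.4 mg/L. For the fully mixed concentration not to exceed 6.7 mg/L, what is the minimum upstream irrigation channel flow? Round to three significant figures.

1130 L/s

Set C_mix = 6.7: (Q·1.400 + 310.0·26.00) / (Q + 310.0) = 6.7
→ Q = 310.0·(26.00 − 6.7)/(6.7 − 1.400) = 1129 L/s.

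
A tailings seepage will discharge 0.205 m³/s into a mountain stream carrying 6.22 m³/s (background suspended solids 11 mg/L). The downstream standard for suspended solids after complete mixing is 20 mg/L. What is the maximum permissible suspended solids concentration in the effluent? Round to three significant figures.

293 mg/L

At the limit, (Qr·Cr + Qe·Cₑ)/(Qr + Qe) = 20:
Cₑ = (6.425·20 − 6.220·11.00) / 0.2050 = 293.1 mg/L.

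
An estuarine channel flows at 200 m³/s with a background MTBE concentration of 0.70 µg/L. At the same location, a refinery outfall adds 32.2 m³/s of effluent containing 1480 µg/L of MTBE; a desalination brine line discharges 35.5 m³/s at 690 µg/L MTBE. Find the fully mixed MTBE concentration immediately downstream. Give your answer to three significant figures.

270 µg/L

After mixing, C = (200.0·0.7000 + 32.20·1480 + 35.50·690.0) / 267.7 = 72290/267.7 = 270.0 µg/L.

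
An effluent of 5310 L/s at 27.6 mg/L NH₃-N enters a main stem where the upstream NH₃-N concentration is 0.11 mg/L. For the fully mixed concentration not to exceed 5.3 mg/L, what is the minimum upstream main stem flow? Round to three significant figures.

Set C_mix = 5.3: (Q·0.1100 + 5310·27.60) / (Q + 5310) = 5.3
→ Q = 5310·(27.60 − 5.3)/(5.3 − 0.1100) = 22820 L/s.

22800 L/s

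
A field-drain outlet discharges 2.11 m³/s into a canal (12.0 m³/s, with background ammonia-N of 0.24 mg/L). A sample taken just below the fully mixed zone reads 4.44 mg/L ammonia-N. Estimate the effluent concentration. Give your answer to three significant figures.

Mass balance: 12.00·0.2400 + 2.110·Cₑ = 14.11·4.440
→ Cₑ = (14.11·4.440 − 12.00·0.2400) / 2.110 = 28.33 mg/L.

28.3 mg/L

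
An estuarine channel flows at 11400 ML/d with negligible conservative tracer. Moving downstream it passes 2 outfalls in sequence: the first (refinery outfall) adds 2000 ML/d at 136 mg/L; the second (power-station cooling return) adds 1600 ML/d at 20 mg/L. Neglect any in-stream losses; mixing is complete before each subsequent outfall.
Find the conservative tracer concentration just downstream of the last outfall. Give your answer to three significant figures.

Below outfall 1: Q → 13400 ML/d, C = (11400·0 + 2000·136.0)/13400 = 20.30 mg/L.
Below outfall 2: Q → 15000 ML/d, C = (13400·20.30 + 1600·20.00)/15000 = 20.27 mg/L.

20.3 mg/L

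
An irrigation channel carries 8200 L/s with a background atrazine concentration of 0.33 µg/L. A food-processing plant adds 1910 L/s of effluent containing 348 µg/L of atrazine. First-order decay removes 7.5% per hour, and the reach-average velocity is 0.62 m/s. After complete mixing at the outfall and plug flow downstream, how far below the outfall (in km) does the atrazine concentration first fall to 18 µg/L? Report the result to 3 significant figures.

37.2 km

After mixing, C = (8200·0.3300 + 1910·348.0) / 10110 = 667400/10110 = 66.01 µg/L.
7.5%/h lost → k = −ln(1 − 0.075) = 0.07796 h⁻¹.
Set 66.01·exp(−k·t) = 18 → t = ln(66.01/18)/k = 60010 s = 16.67 h.
Distance = v·t = 0.62·60010 = 37200 m = 37.20 km.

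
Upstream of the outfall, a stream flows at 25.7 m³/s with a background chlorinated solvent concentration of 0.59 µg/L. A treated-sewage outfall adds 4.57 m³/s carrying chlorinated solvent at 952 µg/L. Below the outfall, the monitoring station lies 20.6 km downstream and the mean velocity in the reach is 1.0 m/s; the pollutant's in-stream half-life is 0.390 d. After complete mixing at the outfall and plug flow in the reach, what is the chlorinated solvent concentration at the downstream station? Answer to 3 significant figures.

94.4 µg/L

Flow-weighted average: C = (25.70·0.5900 + 4.570·952.0) / 30.27 = 4366/30.27 = 144.2 µg/L.
Travel time t = 20.6·1000 / 1.0 = 20600 s = 5.722 h.
Half-life 0.390 d → k = ln 2 / 0.390 = 1.777 d⁻¹.
Decay over the reach: 144.2·exp(−kt) = 144.2·0.6546 = 94.41 µg/L.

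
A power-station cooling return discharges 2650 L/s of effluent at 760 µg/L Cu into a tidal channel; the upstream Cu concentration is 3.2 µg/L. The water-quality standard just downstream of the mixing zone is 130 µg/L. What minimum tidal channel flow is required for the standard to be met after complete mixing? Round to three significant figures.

Set C_mix = 130: (Q·3.200 + 2650·760.0) / (Q + 2650) = 130
→ Q = 2650·(760.0 − 130)/(130 − 3.200) = 13170 L/s.

13200 L/s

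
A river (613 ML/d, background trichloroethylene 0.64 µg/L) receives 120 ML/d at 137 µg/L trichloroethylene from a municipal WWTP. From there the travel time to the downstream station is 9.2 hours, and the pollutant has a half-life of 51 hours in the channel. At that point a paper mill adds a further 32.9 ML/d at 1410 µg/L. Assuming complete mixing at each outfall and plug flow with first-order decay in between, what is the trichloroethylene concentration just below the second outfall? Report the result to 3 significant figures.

80.0 µg/L

Conservation of mass: C = (613.0·0.6400 + 120.0·137.0) / 733.0 = 16830/733.0 = 22.96 µg/L; combined flow 733.0 ML/d.
Half-life 51 h → k = ln 2 / 51 = 0.01359 h⁻¹ = 0.3262 d⁻¹.
First-order decay: C = 22.96·exp(−k·t) = 22.96·0.8825 = 20.26 µg/L.
At the second outfall, C = (733.0·20.26 + 32.90·1410) / (733.0 + 32.90) = 79.96 µg/L.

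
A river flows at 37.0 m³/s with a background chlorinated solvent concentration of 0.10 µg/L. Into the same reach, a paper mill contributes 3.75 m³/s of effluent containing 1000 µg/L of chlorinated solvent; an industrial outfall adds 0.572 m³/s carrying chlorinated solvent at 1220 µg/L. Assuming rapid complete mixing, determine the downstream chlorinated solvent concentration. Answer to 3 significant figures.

Mass balance: C = (37.00·0.1000 + 3.750·1000 + 0.5720·1220) / 41.32 = 4452/41.32 = 107.7 µg/L.

108 µg/L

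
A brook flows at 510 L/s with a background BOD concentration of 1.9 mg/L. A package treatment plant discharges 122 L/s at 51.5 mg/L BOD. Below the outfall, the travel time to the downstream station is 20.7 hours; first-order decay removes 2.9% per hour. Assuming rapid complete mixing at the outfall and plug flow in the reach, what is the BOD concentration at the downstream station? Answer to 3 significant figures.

Conservation of mass: C = (510.0·1.900 + 122.0·51.50) / 632.0 = 7252/632.0 = 11.47 mg/L.
2.9%/h lost → k = −ln(1 − 0.029) = 0.02943 h⁻¹.
First-order decay: C = 11.47·exp(−k·t) = 11.47·0.5438 = 6.240 mg/L.

6.24 mg/L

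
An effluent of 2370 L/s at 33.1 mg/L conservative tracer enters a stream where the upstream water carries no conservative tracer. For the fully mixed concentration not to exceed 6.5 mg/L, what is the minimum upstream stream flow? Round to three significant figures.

9700 L/s

Set C_mix = 6.5: (Q·0 + 2370·33.10) / (Q + 2370) = 6.5
→ Q = 2370·(33.10 − 6.5)/(6.5 − 0) = 9699 L/s.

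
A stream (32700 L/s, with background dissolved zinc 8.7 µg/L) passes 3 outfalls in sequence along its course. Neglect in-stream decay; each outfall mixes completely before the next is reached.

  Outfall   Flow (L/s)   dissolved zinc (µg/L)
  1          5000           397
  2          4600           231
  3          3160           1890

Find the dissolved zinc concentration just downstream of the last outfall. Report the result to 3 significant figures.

205 µg/L

Below outfall 1: Q → 37700 L/s, C = (32700·8.700 + 5000·397.0)/37700 = 60.20 µg/L.
Below outfall 2: Q → 42300 L/s, C = (37700·60.20 + 4600·231.0)/42300 = 78.77 µg/L.
Below outfall 3: Q → 45460 L/s, C = (42300·78.77 + 3160·1890)/45460 = 204.7 µg/L.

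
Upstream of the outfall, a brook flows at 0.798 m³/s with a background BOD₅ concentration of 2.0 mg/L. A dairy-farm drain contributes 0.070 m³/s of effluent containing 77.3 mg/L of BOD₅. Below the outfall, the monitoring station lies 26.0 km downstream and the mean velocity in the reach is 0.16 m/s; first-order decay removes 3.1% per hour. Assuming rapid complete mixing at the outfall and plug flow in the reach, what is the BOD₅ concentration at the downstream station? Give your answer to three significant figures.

Mixed concentration C = ΣQC/ΣQ = (0.7980·2.000 + 0.07000·77.30) / 0.8680 = 7.007/0.8680 = 8.073 mg/L.
Travel time t = 26.0·1000 / 0.16 = 162500 s = 45.14 h.
3.1%/h lost → k = −ln(1 − 0.031) = 0.03149 h⁻¹.
Applying C = C₀e^(−kt): 8.073 × 0.2414 = 1.948 mg/L.

1.95 mg/L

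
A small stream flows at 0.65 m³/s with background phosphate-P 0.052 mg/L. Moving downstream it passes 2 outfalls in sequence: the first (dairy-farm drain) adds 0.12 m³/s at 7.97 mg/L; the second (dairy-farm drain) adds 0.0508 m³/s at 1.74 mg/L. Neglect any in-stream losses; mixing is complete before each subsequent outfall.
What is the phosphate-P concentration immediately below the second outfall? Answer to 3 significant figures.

1.31 mg/L

After outfall 1: Q = 0.6500 + 0.1200 = 0.7700 m³/s; C = (0.6500·0.05200 + 0.1200·7.970)/0.7700 = 1.286 mg/L.
After outfall 2: Q = 0.7700 + 0.05080 = 0.8208 m³/s; C = (0.7700·1.286 + 0.05080·1.740)/0.8208 = 1.314 mg/L.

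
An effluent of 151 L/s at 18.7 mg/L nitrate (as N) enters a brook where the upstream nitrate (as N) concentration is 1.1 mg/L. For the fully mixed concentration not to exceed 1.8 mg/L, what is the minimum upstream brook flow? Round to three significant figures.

Set C_mix = 1.8: (Q·1.100 + 151.0·18.70) / (Q + 151.0) = 1.8
→ Q = 151.0·(18.70 − 1.8)/(1.8 − 1.100) = 3646 L/s.

3650 L/s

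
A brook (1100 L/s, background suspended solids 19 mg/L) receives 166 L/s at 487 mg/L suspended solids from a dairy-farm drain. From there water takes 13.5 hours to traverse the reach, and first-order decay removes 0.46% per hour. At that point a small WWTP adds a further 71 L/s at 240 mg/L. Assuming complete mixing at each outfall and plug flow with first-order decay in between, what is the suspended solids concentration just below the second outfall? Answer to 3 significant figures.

Flow-weighted average: C = (1100·19.00 + 166.0·487.0) / 1266 = 101700/1266 = 80.36 mg/L; combined flow 1266 L/s.
0.46%/h lost → k = −ln(1 − 0.0046) = 0.004611 h⁻¹.
Decay over the reach: 80.36·exp(−kt) = 80.36·0.9397 = 75.52 mg/L.
Second outfall: C = (1266·75.52 + 71.00·240.0)/1337 = 84.25 mg/L.

84.3 mg/L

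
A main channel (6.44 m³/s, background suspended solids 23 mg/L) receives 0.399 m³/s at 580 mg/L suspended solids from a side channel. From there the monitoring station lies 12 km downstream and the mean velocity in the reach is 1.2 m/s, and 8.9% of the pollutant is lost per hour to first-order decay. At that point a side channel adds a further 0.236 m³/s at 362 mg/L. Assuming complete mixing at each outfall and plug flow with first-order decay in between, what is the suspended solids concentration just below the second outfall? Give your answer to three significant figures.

53.5 mg/L

Mass balance: C = (6.440·23.00 + 0.3990·580.0) / 6.839 = 379.5/6.839 = 55.50 mg/L; combined flow 6.839 m³/s.
Travel time t = 12·1000 / 1.2 = 10000 s = 2.778 h.
8.9%/h lost → k = −ln(1 − 0.089) = 0.09321 h⁻¹.
First-order decay: C = 55.50·exp(−k·t) = 55.50·0.7719 = 42.84 mg/L.
At the second outfall, C = (6.839·42.84 + 0.2360·362.0) / (6.839 + 0.2360) = 53.48 mg/L.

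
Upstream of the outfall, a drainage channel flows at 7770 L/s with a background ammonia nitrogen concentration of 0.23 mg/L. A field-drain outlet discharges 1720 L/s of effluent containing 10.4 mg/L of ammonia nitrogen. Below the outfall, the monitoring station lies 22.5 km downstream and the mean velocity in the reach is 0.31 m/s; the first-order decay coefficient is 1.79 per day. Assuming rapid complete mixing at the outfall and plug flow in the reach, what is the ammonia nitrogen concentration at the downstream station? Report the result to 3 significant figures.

Mass balance: C = (7770·0.2300 + 1720·10.40) / 9490 = 19680/9490 = 2.073 mg/L.
Travel time t = 22.5·1000 / 0.31 = 72580 s = 20.16 h.
First-order decay: C = 2.073·exp(−k·t) = 2.073·0.2223 = 0.4609 mg/L.

0.461 mg/L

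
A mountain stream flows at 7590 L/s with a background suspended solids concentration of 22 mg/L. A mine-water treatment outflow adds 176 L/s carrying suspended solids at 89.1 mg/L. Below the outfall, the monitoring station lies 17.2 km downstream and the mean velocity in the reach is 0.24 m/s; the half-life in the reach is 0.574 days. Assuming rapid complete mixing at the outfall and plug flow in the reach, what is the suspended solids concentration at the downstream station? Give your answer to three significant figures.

8.64 mg/L

After mixing, C = (7590·22.00 + 176.0·89.10) / 7766 = 182700/7766 = 23.52 mg/L.
Travel time t = 17.2·1000 / 0.24 = 71670 s = 19.91 h.
Half-life 0.574 d → k = ln 2 / 0.574 = 1.208 d⁻¹.
Applying C = C₀e^(−kt): 23.52 × 0.3673 = 8.638 mg/L.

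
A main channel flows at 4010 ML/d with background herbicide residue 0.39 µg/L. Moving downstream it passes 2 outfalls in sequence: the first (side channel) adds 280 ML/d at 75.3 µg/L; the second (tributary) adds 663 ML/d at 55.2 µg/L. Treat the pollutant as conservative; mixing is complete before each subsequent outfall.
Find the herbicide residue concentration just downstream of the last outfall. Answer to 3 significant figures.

12.0 µg/L

Outfall 1: combined Q = 4290 ML/d; C = (4010·0.3900 + 280.0·75.30)/4290 = 5.279 µg/L.
Outfall 2: combined Q = 4953 ML/d; C = (4290·5.279 + 663.0·55.20)/4953 = 11.96 µg/L.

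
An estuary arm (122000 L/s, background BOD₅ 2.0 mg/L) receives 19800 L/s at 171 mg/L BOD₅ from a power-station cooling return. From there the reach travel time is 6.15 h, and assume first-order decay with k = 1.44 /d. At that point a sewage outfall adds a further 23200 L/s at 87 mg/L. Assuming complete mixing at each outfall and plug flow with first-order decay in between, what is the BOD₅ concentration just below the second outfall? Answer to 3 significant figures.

27.4 mg/L

Flow-weighted average: C = (122000·2.000 + 19800·171.0) / 141800 = 3630000/141800 = 25.60 mg/L; combined flow 141800 L/s.
After decay, C = 25.60 × e^(−kt) = 25.60 × 0.6914 = 17.70 mg/L.
Second outfall: C = (141800·17.70 + 23200·87.00)/165000 = 27.44 mg/L.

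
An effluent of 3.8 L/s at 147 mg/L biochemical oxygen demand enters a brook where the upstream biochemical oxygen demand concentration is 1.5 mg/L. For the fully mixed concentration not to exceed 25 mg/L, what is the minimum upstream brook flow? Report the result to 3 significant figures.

Set C_mix = 25: (Q·1.500 + 3.800·147.0) / (Q + 3.800) = 25
→ Q = 3.800·(147.0 − 25)/(25 − 1.500) = 19.73 L/s.

19.7 L/s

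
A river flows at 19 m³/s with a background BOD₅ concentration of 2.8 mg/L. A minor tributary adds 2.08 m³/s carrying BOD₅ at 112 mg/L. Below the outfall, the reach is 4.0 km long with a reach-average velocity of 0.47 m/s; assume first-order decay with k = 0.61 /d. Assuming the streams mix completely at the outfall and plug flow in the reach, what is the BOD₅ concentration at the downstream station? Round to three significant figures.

12.8 mg/L

After mixing, C = (19.00·2.800 + 2.080·112.0) / 21.08 = 286.2/21.08 = 13.57 mg/L.
Travel time t = 4.0·1000 / 0.47 = 8511 s = 2.364 h.
Applying C = C₀e^(−kt): 13.57 × 0.9417 = 12.78 mg/L.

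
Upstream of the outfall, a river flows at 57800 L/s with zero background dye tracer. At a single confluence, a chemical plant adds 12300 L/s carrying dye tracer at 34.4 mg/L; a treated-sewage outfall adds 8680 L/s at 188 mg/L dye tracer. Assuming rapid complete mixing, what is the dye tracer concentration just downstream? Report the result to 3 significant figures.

Conservation of mass: C = (57800·0 + 12300·34.40 + 8680·188.0) / 78780 = 2055000/78780 = 26.08 mg/L.

26.1 mg/L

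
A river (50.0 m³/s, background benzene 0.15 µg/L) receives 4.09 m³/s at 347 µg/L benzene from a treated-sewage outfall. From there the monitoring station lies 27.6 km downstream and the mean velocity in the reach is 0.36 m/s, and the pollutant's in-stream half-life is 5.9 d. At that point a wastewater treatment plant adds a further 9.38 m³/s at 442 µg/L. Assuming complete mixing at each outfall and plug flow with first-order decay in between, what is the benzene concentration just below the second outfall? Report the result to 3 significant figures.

Mixed concentration C = ΣQC/ΣQ = (50.00·0.1500 + 4.090·347.0) / 54.09 = 1427/54.09 = 26.38 µg/L; combined flow 54.09 m³/s.
Travel time t = 27.6·1000 / 0.36 = 76670 s = 21.30 h.
Half-life 5.9 d → k = ln 2 / 5.9 = 0.1175 d⁻¹.
After decay, C = 26.38 × e^(−kt) = 26.38 × 0.9010 = 23.77 µg/L.
At the second outfall, C = (54.09·23.77 + 9.380·442.0) / (54.09 + 9.380) = 85.58 µg/L.

85.6 µg/L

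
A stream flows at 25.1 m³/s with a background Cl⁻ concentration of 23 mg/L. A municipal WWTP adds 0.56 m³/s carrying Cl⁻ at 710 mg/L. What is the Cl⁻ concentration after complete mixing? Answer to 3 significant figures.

38.0 mg/L

After mixing, C = (25.10·23.00 + 0.5600·710.0) / 25.66 = 974.9/25.66 = 37.99 mg/L.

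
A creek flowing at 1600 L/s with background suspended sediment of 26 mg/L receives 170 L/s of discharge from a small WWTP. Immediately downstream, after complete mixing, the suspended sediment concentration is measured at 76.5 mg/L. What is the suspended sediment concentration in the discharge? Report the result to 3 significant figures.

552 mg/L

Mass balance: 1600·26.00 + 170.0·Cₑ = 1770·76.50
→ Cₑ = (1770·76.50 − 1600·26.00) / 170.0 = 551.8 mg/L.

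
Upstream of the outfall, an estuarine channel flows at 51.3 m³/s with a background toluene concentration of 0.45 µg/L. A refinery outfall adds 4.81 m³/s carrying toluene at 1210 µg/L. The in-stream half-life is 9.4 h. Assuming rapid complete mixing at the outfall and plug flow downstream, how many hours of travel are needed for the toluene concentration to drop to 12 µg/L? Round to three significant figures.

Mixed concentration C = ΣQC/ΣQ = (51.30·0.4500 + 4.810·1210) / 56.11 = 5843/56.11 = 104.1 µg/L.
Half-life 9.4 h → k = ln 2 / 9.4 = 0.07374 h⁻¹ = 1.770 d⁻¹.
104.1·exp(−k·t) = 12 → t = ln(104.1/12)/k = 105500 s = 29.30 h.

29.3 h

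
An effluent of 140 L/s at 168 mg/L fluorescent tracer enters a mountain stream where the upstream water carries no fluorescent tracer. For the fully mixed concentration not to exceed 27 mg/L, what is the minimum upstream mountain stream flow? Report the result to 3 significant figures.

731 L/s

Set C_mix = 27: (Q·0 + 140.0·168.0) / (Q + 140.0) = 27
→ Q = 140.0·(168.0 − 27)/(27 − 0) = 731.1 L/s.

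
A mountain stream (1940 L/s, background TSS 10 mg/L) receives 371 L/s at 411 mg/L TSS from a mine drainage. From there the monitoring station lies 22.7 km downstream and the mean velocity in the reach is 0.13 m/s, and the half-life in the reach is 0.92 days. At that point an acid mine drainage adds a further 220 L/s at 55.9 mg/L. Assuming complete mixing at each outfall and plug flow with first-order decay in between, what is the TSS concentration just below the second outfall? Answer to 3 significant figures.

After mixing, C = (1940·10.00 + 371.0·411.0) / 2311 = 171900/2311 = 74.38 mg/L; combined flow 2311 L/s.
Travel time t = 22.7·1000 / 0.13 = 174600 s = 48.50 h.
Half-life 0.92 d → k = ln 2 / 0.92 = 0.7534 d⁻¹.
Applying C = C₀e^(−kt): 74.38 × 0.2181 = 16.22 mg/L.
At the second outfall, C = (2311·16.22 + 220.0·55.90) / (2311 + 220.0) = 19.67 mg/L.

19.7 mg/L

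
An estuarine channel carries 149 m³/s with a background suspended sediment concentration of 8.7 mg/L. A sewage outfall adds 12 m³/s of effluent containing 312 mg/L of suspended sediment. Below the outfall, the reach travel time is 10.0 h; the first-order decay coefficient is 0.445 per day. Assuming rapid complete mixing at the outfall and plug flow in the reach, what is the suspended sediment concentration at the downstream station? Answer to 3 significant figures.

Mass balance: C = (149.0·8.700 + 12.00·312.0) / 161.0 = 5040/161.0 = 31.31 mg/L.
Applying C = C₀e^(−kt): 31.31 × 0.8308 = 26.01 mg/L.

26.0 mg/L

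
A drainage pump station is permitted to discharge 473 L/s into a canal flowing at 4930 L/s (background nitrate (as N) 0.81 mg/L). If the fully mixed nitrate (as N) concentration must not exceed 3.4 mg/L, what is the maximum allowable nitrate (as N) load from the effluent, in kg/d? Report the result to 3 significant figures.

1240 kg/d

Mass balance at the limit: 4930·0.8100 + 473.0·Cₑ = 5403·3.4 → Cₑ = 30.40 mg/L.
473.0 L/s = 0.4730 m³/s. Load = 0.4730 m³/s × 30.40 g/m³ × 86 400 s/d = 1242 kg/d.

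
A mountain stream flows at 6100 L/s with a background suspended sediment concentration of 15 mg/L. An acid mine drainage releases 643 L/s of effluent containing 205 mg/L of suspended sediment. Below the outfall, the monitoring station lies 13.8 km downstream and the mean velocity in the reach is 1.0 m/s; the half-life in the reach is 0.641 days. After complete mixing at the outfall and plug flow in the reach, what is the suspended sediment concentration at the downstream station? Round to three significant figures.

27.9 mg/L

Mass balance: C = (6100·15.00 + 643.0·205.0) / 6743 = 223300/6743 = 33.12 mg/L.
Travel time t = 13.8·1000 / 1.0 = 13800 s = 3.833 h.
Half-life 0.641 d → k = ln 2 / 0.641 = 1.081 d⁻¹.
After decay, C = 33.12 × e^(−kt) = 33.12 × 0.8414 = 27.86 mg/L.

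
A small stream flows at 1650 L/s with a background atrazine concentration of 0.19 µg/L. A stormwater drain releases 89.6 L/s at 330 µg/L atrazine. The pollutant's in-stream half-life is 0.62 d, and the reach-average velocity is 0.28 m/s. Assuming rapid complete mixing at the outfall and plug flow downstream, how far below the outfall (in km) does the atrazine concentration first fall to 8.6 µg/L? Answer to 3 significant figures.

After mixing, C = (1650·0.1900 + 89.60·330.0) / 1740 = 29880/1740 = 17.18 µg/L.
Half-life 0.62 d → k = ln 2 / 0.62 = 1.118 d⁻¹.
Set 17.18·exp(−k·t) = 8.6 → t = ln(17.18/8.6)/k = 53470 s = 14.85 h.
Distance = v·t = 0.28·53470 = 14970 m = 14.97 km.

15.0 km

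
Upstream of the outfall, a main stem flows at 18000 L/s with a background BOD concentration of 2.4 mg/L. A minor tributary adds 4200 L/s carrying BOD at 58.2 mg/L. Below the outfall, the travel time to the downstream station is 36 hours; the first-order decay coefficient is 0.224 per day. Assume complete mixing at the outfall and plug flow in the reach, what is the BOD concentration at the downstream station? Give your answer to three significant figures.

9.26 mg/L

Conservation of mass: C = (18000·2.400 + 4200·58.20) / 22200 = 287600/22200 = 12.96 mg/L.
First-order decay: C = 12.96·exp(−k·t) = 12.96·0.7146 = 9.259 mg/L.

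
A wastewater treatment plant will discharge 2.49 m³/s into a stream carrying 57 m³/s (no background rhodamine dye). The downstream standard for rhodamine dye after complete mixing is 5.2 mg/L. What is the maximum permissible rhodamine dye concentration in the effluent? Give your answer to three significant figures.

124 mg/L

At the limit, (Qr·Cr + Qe·Cₑ)/(Qr + Qe) = 5.2:
Cₑ = (59.49·5.2 − 57.00·0) / 2.490 = 124.2 mg/L.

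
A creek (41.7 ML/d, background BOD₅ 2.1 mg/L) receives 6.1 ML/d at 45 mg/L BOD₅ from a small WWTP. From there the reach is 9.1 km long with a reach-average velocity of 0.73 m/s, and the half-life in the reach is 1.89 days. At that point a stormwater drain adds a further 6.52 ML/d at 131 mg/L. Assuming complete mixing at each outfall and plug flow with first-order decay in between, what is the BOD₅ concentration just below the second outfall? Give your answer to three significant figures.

22.0 mg/L

Mass balance: C = (41.70·2.100 + 6.100·45.00) / 47.80 = 362.1/47.80 = 7.575 mg/L; combined flow 47.80 ML/d.
Travel time t = 9.1·1000 / 0.73 = 12470 s = 3.463 h.
Half-life 1.89 d → k = ln 2 / 1.89 = 0.3667 d⁻¹.
First-order decay: C = 7.575·exp(−k·t) = 7.575·0.9485 = 7.184 mg/L.
Second outfall: C = (47.80·7.184 + 6.520·131.0)/54.32 = 22.05 mg/L.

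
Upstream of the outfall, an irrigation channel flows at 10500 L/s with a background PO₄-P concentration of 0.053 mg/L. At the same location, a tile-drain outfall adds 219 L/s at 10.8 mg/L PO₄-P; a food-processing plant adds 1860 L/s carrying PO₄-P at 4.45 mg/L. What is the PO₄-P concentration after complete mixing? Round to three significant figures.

0.890 mg/L

Flow-weighted average: C = (10500·0.05300 + 219.0·10.80 + 1860·4.450) / 12580 = 11200/12580 = 0.8903 mg/L.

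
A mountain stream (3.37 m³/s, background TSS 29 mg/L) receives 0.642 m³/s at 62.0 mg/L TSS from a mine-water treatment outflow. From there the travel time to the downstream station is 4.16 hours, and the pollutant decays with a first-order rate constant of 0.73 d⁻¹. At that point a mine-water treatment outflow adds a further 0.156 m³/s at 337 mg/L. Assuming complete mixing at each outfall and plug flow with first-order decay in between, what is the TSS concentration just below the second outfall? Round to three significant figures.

41.7 mg/L

Flow-weighted average: C = (3.370·29.00 + 0.6420·62.00) / 4.012 = 137.5/4.012 = 34.28 mg/L; combined flow 4.012 m³/s.
Decay over the reach: 34.28·exp(−kt) = 34.28·0.8811 = 30.21 mg/L.
Second outfall: C = (4.012·30.21 + 0.1560·337.0)/4.168 = 41.69 mg/L.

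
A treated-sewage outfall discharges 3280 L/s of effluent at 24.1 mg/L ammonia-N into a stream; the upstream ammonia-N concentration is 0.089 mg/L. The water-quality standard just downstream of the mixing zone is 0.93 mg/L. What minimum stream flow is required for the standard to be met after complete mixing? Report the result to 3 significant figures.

Set C_mix = 0.93: (Q·0.08900 + 3280·24.10) / (Q + 3280) = 0.93
→ Q = 3280·(24.10 − 0.93)/(0.93 − 0.08900) = 90370 L/s.

90400 L/s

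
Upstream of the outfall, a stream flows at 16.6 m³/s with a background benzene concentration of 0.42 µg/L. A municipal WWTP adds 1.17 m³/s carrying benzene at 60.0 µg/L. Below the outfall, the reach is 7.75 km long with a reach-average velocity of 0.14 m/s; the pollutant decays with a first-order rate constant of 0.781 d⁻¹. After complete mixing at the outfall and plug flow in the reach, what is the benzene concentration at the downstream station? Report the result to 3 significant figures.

2.63 µg/L

After mixing, C = (16.60·0.4200 + 1.170·60.00) / 17.77 = 77.17/17.77 = 4.343 µg/L.
Travel time t = 7.75·1000 / 0.14 = 55360 s = 15.38 h.
First-order decay: C = 4.343·exp(−k·t) = 4.343·0.6063 = 2.633 µg/L.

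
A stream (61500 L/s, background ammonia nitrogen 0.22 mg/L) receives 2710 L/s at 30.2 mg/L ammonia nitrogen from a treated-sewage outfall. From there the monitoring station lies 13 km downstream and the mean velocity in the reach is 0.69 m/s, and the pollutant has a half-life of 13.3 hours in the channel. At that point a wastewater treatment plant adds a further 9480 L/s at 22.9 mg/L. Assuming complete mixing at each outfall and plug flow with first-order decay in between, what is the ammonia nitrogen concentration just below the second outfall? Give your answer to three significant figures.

Mass balance: C = (61500·0.2200 + 2710·30.20) / 64210 = 95370/64210 = 1.485 mg/L; combined flow 64210 L/s.
Travel time t = 13·1000 / 0.69 = 18840 s = 5.233 h.
Half-life 13.3 h → k = ln 2 / 13.3 = 0.05212 h⁻¹ = 1.251 d⁻¹.
Applying C = C₀e^(−kt): 1.485 × 0.7613 = 1.131 mg/L.
Second outfall: C = (64210·1.131 + 9480·22.90)/73690 = 3.931 mg/L.

3.93 mg/L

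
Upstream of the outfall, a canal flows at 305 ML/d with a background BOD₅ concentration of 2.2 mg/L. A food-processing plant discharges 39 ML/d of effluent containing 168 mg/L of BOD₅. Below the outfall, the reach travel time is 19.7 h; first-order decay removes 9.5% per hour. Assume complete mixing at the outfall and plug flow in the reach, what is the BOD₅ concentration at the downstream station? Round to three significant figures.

2.94 mg/L

Mixed concentration C = ΣQC/ΣQ = (305.0·2.200 + 39.00·168.0) / 344.0 = 7223/344.0 = 21.00 mg/L.
9.5%/h lost → k = −ln(1 − 0.095) = 0.09982 h⁻¹.
After decay, C = 21.00 × e^(−kt) = 21.00 × 0.1400 = 2.939 mg/L.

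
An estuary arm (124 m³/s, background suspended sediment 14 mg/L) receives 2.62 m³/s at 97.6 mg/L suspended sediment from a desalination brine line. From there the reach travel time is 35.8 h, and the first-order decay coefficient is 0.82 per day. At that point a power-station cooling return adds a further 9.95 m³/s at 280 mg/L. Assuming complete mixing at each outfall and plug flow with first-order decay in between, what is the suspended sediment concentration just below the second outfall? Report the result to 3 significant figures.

After mixing, C = (124.0·14.00 + 2.620·97.60) / 126.6 = 1992/126.6 = 15.73 mg/L; combined flow 126.6 m³/s.
Applying C = C₀e^(−kt): 15.73 × 0.2943 = 4.629 mg/L.
At the second outfall, C = (126.6·4.629 + 9.950·280.0) / (126.6 + 9.950) = 24.69 mg/L.

24.7 mg/L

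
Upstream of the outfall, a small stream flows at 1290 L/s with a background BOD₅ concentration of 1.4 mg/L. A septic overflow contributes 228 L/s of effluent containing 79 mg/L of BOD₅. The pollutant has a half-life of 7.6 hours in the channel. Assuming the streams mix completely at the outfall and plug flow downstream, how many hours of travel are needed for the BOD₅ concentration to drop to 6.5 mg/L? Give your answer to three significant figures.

Flow-weighted average: C = (1290·1.400 + 228.0·79.00) / 1518 = 19820/1518 = 13.06 mg/L.
Half-life 7.6 h → k = ln 2 / 7.6 = 0.09120 h⁻¹ = 2.189 d⁻¹.
13.06·exp(−k·t) = 6.5 → t = ln(13.06/6.5)/k = 27530 s = 7.647 h.

7.65 h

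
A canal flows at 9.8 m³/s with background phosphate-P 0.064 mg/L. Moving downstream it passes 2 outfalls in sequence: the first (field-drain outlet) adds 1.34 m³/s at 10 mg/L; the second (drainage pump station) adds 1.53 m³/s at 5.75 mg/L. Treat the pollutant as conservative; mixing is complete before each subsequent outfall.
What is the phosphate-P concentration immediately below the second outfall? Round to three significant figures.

After outfall 1: Q = 9.800 + 1.340 = 11.14 m³/s; C = (9.800·0.06400 + 1.340·10.00)/11.14 = 1.259 mg/L.
After outfall 2: Q = 11.14 + 1.530 = 12.67 m³/s; C = (11.14·1.259 + 1.530·5.750)/12.67 = 1.801 mg/L.

1.80 mg/L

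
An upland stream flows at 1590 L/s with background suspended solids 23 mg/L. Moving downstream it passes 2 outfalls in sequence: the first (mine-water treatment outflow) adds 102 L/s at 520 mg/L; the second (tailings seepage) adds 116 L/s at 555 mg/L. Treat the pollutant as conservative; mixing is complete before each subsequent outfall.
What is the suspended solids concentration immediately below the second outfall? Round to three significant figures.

Below outfall 1: Q → 1692 L/s, C = (1590·23.00 + 102.0·520.0)/1692 = 52.96 mg/L.
Below outfall 2: Q → 1808 L/s, C = (1692·52.96 + 116.0·555.0)/1808 = 85.17 mg/L.

85.2 mg/L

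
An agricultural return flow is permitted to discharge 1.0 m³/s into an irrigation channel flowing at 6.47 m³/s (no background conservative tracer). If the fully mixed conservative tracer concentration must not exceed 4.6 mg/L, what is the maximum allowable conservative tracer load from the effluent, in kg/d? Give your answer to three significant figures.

2970 kg/d

Mass balance at the limit: 6.470·0 + 1.000·Cₑ = 7.470·4.6 → Cₑ = 34.36 mg/L.
Load = 1.000 m³/s × 34.36 g/m³ × 86 400 s/d = 2969 kg/d.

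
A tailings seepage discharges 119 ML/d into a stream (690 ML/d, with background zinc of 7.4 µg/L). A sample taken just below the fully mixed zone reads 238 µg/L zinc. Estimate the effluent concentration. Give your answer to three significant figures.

Mass balance: 690.0·7.400 + 119.0·Cₑ = 809.0·238.0
→ Cₑ = (809.0·238.0 − 690.0·7.400) / 119.0 = 1575 µg/L.

1580 µg/L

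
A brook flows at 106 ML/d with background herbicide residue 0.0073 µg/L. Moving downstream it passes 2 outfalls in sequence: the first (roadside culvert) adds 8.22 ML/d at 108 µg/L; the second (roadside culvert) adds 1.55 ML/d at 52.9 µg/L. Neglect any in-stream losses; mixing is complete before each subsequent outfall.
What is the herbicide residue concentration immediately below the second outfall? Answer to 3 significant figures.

8.38 µg/L

After outfall 1: Q = 106.0 + 8.220 = 114.2 ML/d; C = (106.0·0.007300 + 8.220·108.0)/114.2 = 7.779 µg/L.
After outfall 2: Q = 114.2 + 1.550 = 115.8 ML/d; C = (114.2·7.779 + 1.550·52.90)/115.8 = 8.383 µg/L.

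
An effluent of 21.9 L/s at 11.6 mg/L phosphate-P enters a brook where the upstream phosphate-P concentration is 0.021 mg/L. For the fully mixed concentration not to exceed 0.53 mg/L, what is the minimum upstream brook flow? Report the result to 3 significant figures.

476 L/s

Set C_mix = 0.53: (Q·0.02100 + 21.90·11.60) / (Q + 21.90) = 0.53
→ Q = 21.90·(11.60 − 0.53)/(0.53 − 0.02100) = 476.3 L/s.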